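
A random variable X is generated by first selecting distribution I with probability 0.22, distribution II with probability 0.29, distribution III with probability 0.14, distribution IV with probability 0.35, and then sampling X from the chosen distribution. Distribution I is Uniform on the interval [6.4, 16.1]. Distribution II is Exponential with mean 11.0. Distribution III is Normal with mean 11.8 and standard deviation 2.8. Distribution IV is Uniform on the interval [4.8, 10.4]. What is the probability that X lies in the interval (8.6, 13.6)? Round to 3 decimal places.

0.360

Conditional on each component, P(8.6 < X < 13.6): I: 0.515464; II: 0.167135; III: 0.613293; IV: 0.321429.
By total probability, P(8.6 < X < 13.6) = 0.22·0.515464 + 0.29·0.167135 + 0.14·0.613293 + 0.35·0.321429 = 0.360232.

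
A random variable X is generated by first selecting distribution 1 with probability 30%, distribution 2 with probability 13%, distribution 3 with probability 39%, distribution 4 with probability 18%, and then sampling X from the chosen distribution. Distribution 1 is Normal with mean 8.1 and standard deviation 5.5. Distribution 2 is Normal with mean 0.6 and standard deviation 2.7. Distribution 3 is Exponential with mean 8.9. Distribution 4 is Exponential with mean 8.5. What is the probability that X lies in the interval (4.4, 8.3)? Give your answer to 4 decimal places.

0.2131

Conditional on each component, P(4.4 < X < 8.3): 1: 0.263943; 2: 0.07748; 3: 0.216412; 4: 0.219283.
By total probability, P(4.4 < X < 8.3) = 0.3·0.263943 + 0.13·0.07748 + 0.39·0.216412 + 0.18·0.219283 = 0.213127.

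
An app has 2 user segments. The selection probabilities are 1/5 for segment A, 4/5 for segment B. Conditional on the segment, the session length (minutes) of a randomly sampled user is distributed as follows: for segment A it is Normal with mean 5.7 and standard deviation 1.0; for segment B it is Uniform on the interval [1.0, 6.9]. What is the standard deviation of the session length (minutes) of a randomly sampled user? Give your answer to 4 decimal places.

1.7351

Per component, A: μ=5.7, E[X²]=33.49; B: μ=3.95, E[X²]=18.5033.
E[X] = 0.2·5.7 + 0.8·3.95 = 4.3.
E[X²] = 0.2·33.49 + 0.8·18.5033 = 21.5007.
Var(X) = E[X²] − (E[X])² = 21.5007 − 18.49 = 3.01067.
SD(X) = √3.01067 = 1.73513.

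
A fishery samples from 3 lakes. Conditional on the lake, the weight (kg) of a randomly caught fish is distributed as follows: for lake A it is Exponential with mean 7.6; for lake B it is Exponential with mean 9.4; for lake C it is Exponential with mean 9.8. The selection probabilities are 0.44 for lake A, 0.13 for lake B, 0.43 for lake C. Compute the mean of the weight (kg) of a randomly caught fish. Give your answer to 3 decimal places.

8.780

Component means — A: 7.6; B: 9.4; C: 9.8.
E[X] = 0.44·7.6 + 0.13·9.4 + 0.43·9.8 = 8.78.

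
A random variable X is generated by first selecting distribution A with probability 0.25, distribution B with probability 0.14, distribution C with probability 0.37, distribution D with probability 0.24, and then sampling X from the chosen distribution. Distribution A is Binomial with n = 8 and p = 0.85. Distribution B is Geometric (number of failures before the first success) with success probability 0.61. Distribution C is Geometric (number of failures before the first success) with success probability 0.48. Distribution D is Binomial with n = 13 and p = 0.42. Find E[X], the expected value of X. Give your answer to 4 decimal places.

Component means — A: 6.8; B: 0.639344; C: 1.08333; D: 5.46.
E[X] = 0.25·6.8 + 0.14·0.639344 + 0.37·1.08333 + 0.24·5.46 = 3.50074.

3.5007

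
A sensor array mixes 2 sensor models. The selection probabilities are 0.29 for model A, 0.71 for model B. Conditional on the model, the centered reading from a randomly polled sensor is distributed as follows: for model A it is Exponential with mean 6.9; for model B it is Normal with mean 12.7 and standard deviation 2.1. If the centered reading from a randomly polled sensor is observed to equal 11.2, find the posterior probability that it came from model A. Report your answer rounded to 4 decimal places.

0.0735

Likelihoods f(11.2 | ·): A: 0.0285897; B: 0.147198.
Posterior ∝ prior × likelihood. Numerator for A: 0.29·0.0285897 = 0.008291.
Normalizing constant: 0.29·0.0285897 + 0.71·0.147198 = 0.112801.
P(A | observation) = 0.008291 / 0.112801 = 0.0735009.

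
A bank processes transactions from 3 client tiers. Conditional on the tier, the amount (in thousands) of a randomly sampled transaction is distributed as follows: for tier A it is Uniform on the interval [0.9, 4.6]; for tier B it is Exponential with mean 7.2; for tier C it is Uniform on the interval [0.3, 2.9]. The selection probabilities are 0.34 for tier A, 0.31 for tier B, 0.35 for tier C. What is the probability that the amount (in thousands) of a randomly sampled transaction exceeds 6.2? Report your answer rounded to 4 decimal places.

Conditional on each tier, P(X > 6.2): A: 0; B: 0.422692; C: 0.
By total probability, P(X > 6.2) = 0.34·0 + 0.31·0.422692 + 0.35·0 = 0.131035.

0.1310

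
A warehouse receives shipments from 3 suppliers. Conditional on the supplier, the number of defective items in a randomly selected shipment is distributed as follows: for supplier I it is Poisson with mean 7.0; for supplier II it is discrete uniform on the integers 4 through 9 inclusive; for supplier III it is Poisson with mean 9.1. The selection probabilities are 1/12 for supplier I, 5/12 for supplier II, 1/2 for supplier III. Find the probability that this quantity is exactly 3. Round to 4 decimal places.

Conditional on each supplier, P(X = 3): I: 0.0521293; II: 0; III: 0.0140247.
By total probability, P(X = 3) = 0.0833333·0.0521293 + 0.416667·0 + 0.5·0.0140247 = 0.0113564.

0.0114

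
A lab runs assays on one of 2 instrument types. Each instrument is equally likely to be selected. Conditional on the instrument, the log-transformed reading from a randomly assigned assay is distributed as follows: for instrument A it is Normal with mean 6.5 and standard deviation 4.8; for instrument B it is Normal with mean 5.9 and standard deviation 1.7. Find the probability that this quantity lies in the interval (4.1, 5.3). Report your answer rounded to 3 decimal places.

0.155

Conditional on each instrument, P(4.1 < X < 5.3): A: 0.0927561; B: 0.217226.
By total probability, P(4.1 < X < 5.3) = 0.5·0.0927561 + 0.5·0.217226 = 0.154991.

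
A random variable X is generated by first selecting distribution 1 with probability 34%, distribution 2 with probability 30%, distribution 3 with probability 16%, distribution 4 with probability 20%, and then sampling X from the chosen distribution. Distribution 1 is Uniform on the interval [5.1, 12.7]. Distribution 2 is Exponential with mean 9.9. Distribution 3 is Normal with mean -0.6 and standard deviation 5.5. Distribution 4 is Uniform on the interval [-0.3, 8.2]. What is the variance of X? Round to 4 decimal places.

Per component, 1: μ=8.9, E[X²]=84.0233; 2: μ=9.9, E[X²]=196.02; 3: μ=-0.6, E[X²]=30.61; 4: μ=3.95, E[X²]=21.6233.
E[X] = 0.34·8.9 + 0.3·9.9 + 0.16·-0.6 + 0.2·3.95 = 6.69.
E[X²] = 0.34·84.0233 + 0.3·196.02 + 0.16·30.61 + 0.2·21.6233 = 96.5962.
Var(X) = E[X²] − (E[X])² = 96.5962 − 44.7561 = 51.8401.

51.8401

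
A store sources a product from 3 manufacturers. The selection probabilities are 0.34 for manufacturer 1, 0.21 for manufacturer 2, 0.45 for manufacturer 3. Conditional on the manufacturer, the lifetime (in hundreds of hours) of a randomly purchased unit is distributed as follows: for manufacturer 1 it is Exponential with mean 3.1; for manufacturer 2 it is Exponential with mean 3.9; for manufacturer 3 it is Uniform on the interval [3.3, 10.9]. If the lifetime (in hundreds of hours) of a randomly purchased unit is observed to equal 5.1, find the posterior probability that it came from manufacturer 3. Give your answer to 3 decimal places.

Likelihoods f(5.1 | ·): 1: 0.0622521; 2: 0.0693445; 3: 0.131579.
Posterior ∝ prior × likelihood. Numerator for 3: 0.45·0.131579 = 0.0592105.
Normalizing constant: 0.34·0.0622521 + 0.21·0.0693445 + 0.45·0.131579 = 0.0949386.
P(3 | observation) = 0.0592105 / 0.0949386 = 0.623672.

0.624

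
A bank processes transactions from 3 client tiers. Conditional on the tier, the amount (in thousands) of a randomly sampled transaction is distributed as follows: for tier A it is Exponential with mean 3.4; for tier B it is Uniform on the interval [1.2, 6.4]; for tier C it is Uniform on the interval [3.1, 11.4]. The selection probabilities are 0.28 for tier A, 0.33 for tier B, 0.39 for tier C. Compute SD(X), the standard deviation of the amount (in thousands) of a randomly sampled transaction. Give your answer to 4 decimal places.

Per component, A: μ=3.4, E[X²]=23.12; B: μ=3.8, E[X²]=16.6933; C: μ=7.25, E[X²]=58.3033.
E[X] = 0.28·3.4 + 0.33·3.8 + 0.39·7.25 = 5.0335.
E[X²] = 0.28·23.12 + 0.33·16.6933 + 0.39·58.3033 = 34.7207.
Var(X) = E[X²] − (E[X])² = 34.7207 − 25.3361 = 9.38458.
SD(X) = √9.38458 = 3.06343.

3.0634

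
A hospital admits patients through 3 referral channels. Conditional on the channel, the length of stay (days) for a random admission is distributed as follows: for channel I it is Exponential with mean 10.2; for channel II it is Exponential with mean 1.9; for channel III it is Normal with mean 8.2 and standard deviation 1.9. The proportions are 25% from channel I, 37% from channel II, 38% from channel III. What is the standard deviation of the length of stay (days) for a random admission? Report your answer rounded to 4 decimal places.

Per component, I: μ=10.2, E[X²]=208.08; II: μ=1.9, E[X²]=7.22; III: μ=8.2, E[X²]=70.85.
E[X] = 0.25·10.2 + 0.37·1.9 + 0.38·8.2 = 6.369.
E[X²] = 0.25·208.08 + 0.37·7.22 + 0.38·70.85 = 81.6144.
Var(X) = E[X²] − (E[X])² = 81.6144 − 40.5642 = 41.0502.
SD(X) = √41.0502 = 6.40705.

6.4070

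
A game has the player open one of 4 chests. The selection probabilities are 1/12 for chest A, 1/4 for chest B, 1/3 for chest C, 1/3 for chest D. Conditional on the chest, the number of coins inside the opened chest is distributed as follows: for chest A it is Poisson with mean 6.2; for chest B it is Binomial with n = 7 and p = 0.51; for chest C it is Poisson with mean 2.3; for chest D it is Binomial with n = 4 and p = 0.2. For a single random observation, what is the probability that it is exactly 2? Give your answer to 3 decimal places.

Conditional on each chest, P(X = 2): A: 0.0390057; B: 0.154291; C: 0.265185; D: 0.1536.
By total probability, P(X = 2) = 0.0833333·0.0390057 + 0.25·0.154291 + 0.333333·0.265185 + 0.333333·0.1536 = 0.181418.

0.181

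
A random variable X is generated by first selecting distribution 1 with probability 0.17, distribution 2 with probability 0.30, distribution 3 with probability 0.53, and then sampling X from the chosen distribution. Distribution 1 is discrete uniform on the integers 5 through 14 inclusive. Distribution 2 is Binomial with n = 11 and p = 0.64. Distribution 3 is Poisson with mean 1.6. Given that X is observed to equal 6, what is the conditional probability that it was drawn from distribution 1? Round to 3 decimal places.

0.221

Likelihoods P(X=6 | ·): 1: 0.1; 2: 0.19197; 3: 0.00470453.
Posterior ∝ prior × likelihood. Numerator for 1: 0.17·0.1 = 0.017.
Normalizing constant: 0.17·0.1 + 0.3·0.19197 + 0.53·0.00470453 = 0.0770845.
P(1 | observation) = 0.017 / 0.0770845 = 0.220537.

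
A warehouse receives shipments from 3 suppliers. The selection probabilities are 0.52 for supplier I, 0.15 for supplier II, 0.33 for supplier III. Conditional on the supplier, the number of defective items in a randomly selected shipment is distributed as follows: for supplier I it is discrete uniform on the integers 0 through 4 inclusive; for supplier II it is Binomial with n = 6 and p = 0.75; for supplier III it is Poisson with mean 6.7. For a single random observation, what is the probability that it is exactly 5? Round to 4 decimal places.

Conditional on each supplier, P(X = 5): I: 0; II: 0.355957; III: 0.13849.
By total probability, P(X = 5) = 0.52·0 + 0.15·0.355957 + 0.33·0.13849 = 0.0990954.

0.0991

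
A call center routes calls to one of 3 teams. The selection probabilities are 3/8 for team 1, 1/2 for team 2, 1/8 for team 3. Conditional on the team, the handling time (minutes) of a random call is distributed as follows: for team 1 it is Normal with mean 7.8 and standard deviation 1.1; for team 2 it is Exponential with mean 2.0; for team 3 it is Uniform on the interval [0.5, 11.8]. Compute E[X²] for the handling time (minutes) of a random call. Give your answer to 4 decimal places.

33.3267

For each component E[X²] = Var + (mean)², giving 1: 62.05; 2: 8; 3: 48.4633.
Overall E[X²] = 0.375·62.05 + 0.5·8 + 0.125·48.4633 = 33.3267.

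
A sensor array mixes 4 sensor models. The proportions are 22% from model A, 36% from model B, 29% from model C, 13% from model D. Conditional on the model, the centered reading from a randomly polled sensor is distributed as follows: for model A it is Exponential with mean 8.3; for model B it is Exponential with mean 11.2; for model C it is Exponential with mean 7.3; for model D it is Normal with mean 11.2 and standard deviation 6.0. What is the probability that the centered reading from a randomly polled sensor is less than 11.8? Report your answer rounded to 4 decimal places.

Conditional on each model, P(X < 11.8): A: 0.758693; B: 0.65131; C: 0.801395; D: 0.539828.
By total probability, P(X < 11.8) = 0.22·0.758693 + 0.36·0.65131 + 0.29·0.801395 + 0.13·0.539828 = 0.703966.

0.7040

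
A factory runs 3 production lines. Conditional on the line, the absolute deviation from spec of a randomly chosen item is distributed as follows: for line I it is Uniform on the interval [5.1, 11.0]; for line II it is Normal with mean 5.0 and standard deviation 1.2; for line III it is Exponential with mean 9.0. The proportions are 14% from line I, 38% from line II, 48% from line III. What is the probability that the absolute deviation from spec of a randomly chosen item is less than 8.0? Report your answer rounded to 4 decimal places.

0.7291

Conditional on each line, P(X < 8.0): I: 0.491525; II: 0.99379; III: 0.588888.
By total probability, P(X < 8.0) = 0.14·0.491525 + 0.38·0.99379 + 0.48·0.588888 = 0.72912.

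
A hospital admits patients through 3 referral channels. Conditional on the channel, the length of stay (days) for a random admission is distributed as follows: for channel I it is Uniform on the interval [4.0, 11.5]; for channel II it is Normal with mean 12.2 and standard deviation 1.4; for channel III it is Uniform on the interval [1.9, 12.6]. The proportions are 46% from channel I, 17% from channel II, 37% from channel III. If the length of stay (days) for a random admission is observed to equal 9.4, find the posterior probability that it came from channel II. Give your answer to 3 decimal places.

Likelihoods f(9.4 | ·): I: 0.133333; II: 0.038565; III: 0.0934579.
Posterior ∝ prior × likelihood. Numerator for II: 0.17·0.038565 = 0.00655605.
Normalizing constant: 0.46·0.133333 + 0.17·0.038565 + 0.37·0.0934579 = 0.102469.
P(II | observation) = 0.00655605 / 0.102469 = 0.0639809.

0.064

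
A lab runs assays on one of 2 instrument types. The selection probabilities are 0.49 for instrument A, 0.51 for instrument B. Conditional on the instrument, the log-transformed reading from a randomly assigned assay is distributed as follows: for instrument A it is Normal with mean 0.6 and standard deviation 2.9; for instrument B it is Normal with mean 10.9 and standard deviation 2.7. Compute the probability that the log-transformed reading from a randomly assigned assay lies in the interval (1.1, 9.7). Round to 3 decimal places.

Conditional on each instrument, P(1.1 < X < 9.7): A: 0.430705; B: 0.328219.
By total probability, P(1.1 < X < 9.7) = 0.49·0.430705 + 0.51·0.328219 = 0.378437.

0.378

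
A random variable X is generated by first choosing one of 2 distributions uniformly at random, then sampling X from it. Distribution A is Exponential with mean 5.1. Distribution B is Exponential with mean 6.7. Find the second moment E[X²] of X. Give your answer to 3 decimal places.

For each component E[X²] = Var + (mean)², giving A: 52.02; B: 89.78.
Overall E[X²] = 0.5·52.02 + 0.5·89.78 = 70.9.

70.900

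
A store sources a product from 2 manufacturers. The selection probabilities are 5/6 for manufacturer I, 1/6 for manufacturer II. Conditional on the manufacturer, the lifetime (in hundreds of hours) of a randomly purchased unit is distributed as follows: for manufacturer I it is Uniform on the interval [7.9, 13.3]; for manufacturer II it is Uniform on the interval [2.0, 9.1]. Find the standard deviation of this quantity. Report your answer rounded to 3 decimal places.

Per component, I: μ=10.6, E[X²]=114.79; II: μ=5.55, E[X²]=35.0033.
E[X] = 0.833333·10.6 + 0.166667·5.55 = 9.75833.
E[X²] = 0.833333·114.79 + 0.166667·35.0033 = 101.492.
Var(X) = E[X²] − (E[X])² = 101.492 − 95.2251 = 6.26715.
SD(X) = √6.26715 = 2.50343.

2.503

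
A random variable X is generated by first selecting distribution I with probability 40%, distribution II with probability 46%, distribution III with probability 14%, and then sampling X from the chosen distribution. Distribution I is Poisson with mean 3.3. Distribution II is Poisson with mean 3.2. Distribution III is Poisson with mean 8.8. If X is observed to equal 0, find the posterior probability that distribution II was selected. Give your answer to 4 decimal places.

0.5593

Likelihoods P(X=0 | ·): I: 0.0368832; II: 0.0407622; III: 0.000150733.
Posterior ∝ prior × likelihood. Numerator for II: 0.46·0.0407622 = 0.0187506.
Normalizing constant: 0.4·0.0368832 + 0.46·0.0407622 + 0.14·0.000150733 = 0.033525.
P(II | observation) = 0.0187506 / 0.033525 = 0.559303.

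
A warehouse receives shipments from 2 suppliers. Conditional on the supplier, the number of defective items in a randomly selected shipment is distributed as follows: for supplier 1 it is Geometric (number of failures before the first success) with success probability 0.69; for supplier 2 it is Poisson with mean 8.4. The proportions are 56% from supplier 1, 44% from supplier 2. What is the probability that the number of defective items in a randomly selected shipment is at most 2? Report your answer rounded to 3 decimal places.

Conditional on each supplier, P(X ≤ 2): 1: 0.970209; 2: 0.0100471.
By total probability, P(X ≤ 2) = 0.56·0.970209 + 0.44·0.0100471 = 0.547738.

0.548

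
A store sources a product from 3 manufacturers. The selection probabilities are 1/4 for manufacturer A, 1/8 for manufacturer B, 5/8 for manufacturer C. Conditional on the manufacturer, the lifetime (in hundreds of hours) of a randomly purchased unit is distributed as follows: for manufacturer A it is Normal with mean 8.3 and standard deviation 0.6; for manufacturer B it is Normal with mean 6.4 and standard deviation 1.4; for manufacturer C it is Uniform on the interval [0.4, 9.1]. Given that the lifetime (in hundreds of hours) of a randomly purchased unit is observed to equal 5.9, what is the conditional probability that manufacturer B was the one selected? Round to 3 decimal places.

0.317

Likelihoods f(5.9 | ·): A: 0.00022305; B: 0.267353; C: 0.114943.
Posterior ∝ prior × likelihood. Numerator for B: 0.125·0.267353 = 0.0334191.
Normalizing constant: 0.25·0.00022305 + 0.125·0.267353 + 0.625·0.114943 = 0.105314.
P(B | observation) = 0.0334191 / 0.105314 = 0.317328.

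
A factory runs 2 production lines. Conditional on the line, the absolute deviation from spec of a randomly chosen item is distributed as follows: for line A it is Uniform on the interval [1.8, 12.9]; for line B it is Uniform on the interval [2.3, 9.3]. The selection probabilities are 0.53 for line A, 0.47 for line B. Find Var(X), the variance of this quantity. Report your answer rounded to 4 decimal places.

7.9594

Per component, A: μ=7.35, E[X²]=64.29; B: μ=5.8, E[X²]=37.7233.
E[X] = 0.53·7.35 + 0.47·5.8 = 6.6215.
E[X²] = 0.53·64.29 + 0.47·37.7233 = 51.8037.
Var(X) = E[X²] − (E[X])² = 51.8037 − 43.8443 = 7.9594.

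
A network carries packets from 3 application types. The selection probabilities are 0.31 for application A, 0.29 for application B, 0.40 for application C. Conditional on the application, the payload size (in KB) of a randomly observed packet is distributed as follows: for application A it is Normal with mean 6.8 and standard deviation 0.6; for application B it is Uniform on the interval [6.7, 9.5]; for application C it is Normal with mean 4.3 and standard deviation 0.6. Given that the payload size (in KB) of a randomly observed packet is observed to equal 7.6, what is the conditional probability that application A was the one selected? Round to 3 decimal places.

0.450

Likelihoods f(7.6 | ·): A: 0.27335; B: 0.357143; C: 1.79496e-07.
Posterior ∝ prior × likelihood. Numerator for A: 0.31·0.27335 = 0.0847385.
Normalizing constant: 0.31·0.27335 + 0.29·0.357143 + 0.4·1.79496e-07 = 0.18831.
P(A | observation) = 0.0847385 / 0.18831 = 0.449995.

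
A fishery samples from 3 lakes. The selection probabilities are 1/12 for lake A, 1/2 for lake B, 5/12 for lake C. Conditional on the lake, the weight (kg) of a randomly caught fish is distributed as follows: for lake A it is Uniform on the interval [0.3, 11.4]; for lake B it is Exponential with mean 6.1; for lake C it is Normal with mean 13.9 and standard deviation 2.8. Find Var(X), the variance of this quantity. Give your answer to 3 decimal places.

Per component, A: μ=5.85, E[X²]=44.49; B: μ=6.1, E[X²]=74.42; C: μ=13.9, E[X²]=201.05.
E[X] = 0.0833333·5.85 + 0.5·6.1 + 0.416667·13.9 = 9.32917.
E[X²] = 0.0833333·44.49 + 0.5·74.42 + 0.416667·201.05 = 124.688.
Var(X) = E[X²] − (E[X])² = 124.688 − 87.0334 = 37.655.

37.655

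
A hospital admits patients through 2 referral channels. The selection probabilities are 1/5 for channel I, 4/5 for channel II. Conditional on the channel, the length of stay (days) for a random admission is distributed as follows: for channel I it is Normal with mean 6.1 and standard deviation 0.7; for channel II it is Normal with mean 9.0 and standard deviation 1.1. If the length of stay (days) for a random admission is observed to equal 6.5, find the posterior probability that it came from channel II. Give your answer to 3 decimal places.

Likelihoods f(6.5 | ·): I: 0.484068; II: 0.0274087.
Posterior ∝ prior × likelihood. Numerator for II: 0.8·0.0274087 = 0.021927.
Normalizing constant: 0.2·0.484068 + 0.8·0.0274087 = 0.118741.
P(II | observation) = 0.021927 / 0.118741 = 0.184663.

0.185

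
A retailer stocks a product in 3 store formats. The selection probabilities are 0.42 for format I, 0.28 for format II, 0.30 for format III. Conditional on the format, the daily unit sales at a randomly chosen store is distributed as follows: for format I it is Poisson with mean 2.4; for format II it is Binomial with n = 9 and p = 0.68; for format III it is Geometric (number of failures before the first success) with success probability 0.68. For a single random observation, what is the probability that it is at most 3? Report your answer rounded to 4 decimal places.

Conditional on each format, P(X ≤ 3): I: 0.778723; II: 0.0347877; III: 0.989514.
By total probability, P(X ≤ 3) = 0.42·0.778723 + 0.28·0.0347877 + 0.3·0.989514 = 0.633658.

0.6337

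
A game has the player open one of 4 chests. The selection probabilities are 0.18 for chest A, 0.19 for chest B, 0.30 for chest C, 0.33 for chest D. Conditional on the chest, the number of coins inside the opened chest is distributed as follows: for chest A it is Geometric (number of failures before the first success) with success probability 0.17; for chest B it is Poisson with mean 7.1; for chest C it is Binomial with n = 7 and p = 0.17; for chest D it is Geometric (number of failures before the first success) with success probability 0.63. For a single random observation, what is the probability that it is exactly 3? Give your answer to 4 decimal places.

Conditional on each chest, P(X = 3): A: 0.0972038; B: 0.049219; C: 0.081607; D: 0.0319114.
By total probability, P(X = 3) = 0.18·0.0972038 + 0.19·0.049219 + 0.3·0.081607 + 0.33·0.0319114 = 0.0618611.

0.0619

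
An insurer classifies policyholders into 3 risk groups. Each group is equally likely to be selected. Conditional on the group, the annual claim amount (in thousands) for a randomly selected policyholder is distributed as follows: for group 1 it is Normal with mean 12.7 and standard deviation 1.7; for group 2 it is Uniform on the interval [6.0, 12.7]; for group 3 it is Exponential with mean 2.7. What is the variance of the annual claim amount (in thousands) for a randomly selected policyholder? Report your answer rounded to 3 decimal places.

Per component, 1: μ=12.7, E[X²]=164.18; 2: μ=9.35, E[X²]=91.1633; 3: μ=2.7, E[X²]=14.58.
E[X] = 0.333333·12.7 + 0.333333·9.35 + 0.333333·2.7 = 8.25.
E[X²] = 0.333333·164.18 + 0.333333·91.1633 + 0.333333·14.58 = 89.9744.
Var(X) = E[X²] − (E[X])² = 89.9744 − 68.0625 = 21.9119.

21.912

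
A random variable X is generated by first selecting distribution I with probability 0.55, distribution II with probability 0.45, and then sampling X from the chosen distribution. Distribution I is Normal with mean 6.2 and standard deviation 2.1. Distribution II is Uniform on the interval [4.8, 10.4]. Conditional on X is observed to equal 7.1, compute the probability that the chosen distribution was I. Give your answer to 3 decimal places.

0.543

Likelihoods f(7.1 | ·): I: 0.173303; II: 0.178571.
Posterior ∝ prior × likelihood. Numerator for I: 0.55·0.173303 = 0.0953168.
Normalizing constant: 0.55·0.173303 + 0.45·0.178571 = 0.175674.
P(I | observation) = 0.0953168 / 0.175674 = 0.542578.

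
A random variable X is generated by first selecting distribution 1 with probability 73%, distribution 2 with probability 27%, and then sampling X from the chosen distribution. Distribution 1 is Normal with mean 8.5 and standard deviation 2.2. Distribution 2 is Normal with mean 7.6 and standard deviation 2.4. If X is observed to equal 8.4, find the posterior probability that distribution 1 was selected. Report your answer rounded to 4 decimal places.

0.7570

Likelihoods f(8.4 | ·): 1: 0.18115; 2: 0.157243.
Posterior ∝ prior × likelihood. Numerator for 1: 0.73·0.18115 = 0.13224.
Normalizing constant: 0.73·0.18115 + 0.27·0.157243 = 0.174695.
P(1 | observation) = 0.13224 / 0.174695 = 0.756973.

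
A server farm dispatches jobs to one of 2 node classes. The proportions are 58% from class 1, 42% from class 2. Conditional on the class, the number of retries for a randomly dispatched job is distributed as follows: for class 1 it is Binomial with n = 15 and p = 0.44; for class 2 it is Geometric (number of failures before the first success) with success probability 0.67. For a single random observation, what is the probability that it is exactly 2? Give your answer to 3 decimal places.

Conditional on each class, P(X = 2): 1: 0.0108278; 2: 0.072963.
By total probability, P(X = 2) = 0.58·0.0108278 + 0.42·0.072963 = 0.0369246.

0.037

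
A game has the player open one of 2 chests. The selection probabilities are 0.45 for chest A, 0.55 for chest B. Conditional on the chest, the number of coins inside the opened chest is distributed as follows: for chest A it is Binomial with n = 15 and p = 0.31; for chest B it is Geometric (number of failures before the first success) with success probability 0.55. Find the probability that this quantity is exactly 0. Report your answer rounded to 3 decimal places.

Conditional on each chest, P(X = 0): A: 0.00382592; B: 0.55.
By total probability, P(X = 0) = 0.45·0.00382592 + 0.55·0.55 = 0.304222.

0.304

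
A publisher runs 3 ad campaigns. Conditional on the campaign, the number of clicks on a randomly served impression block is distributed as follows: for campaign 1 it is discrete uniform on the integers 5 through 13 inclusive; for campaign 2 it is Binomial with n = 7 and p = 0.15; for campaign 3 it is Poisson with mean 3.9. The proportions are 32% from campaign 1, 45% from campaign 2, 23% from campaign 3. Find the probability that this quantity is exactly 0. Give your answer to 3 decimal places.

Conditional on each campaign, P(X = 0): 1: 0; 2: 0.320577; 3: 0.0202419.
By total probability, P(X = 0) = 0.32·0 + 0.45·0.320577 + 0.23·0.0202419 = 0.148915.

0.149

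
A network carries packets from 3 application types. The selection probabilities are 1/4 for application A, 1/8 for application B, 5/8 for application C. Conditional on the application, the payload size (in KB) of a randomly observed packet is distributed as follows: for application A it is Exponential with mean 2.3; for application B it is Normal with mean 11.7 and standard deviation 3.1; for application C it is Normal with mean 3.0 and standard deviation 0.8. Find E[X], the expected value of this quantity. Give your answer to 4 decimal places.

3.9125

Component means — A: 2.3; B: 11.7; C: 3.
E[X] = 0.25·2.3 + 0.125·11.7 + 0.625·3 = 3.9125.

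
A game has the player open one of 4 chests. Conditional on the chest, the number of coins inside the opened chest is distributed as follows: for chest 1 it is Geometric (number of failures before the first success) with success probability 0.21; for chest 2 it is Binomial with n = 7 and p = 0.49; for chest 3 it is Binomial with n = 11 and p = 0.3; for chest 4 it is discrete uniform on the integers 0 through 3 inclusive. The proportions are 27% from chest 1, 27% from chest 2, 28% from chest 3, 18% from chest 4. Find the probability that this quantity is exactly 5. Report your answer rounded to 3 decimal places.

0.096

Conditional on each chest, P(X = 5): 1: 0.0646182; 2: 0.154291; 3: 0.13208; 4: 0.
By total probability, P(X = 5) = 0.27·0.0646182 + 0.27·0.154291 + 0.28·0.13208 + 0.18·0 = 0.0960878.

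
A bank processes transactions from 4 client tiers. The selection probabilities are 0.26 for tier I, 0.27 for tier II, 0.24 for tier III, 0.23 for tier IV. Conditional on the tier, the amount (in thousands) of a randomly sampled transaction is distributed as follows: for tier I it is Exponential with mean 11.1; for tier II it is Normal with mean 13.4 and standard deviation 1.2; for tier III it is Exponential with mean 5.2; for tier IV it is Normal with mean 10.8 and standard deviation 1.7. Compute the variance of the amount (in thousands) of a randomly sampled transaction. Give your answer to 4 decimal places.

48.6346

Per component, I: μ=11.1, E[X²]=246.42; II: μ=13.4, E[X²]=181; III: μ=5.2, E[X²]=54.08; IV: μ=10.8, E[X²]=119.53.
E[X] = 0.26·11.1 + 0.27·13.4 + 0.24·5.2 + 0.23·10.8 = 10.236.
E[X²] = 0.26·246.42 + 0.27·181 + 0.24·54.08 + 0.23·119.53 = 153.41.
Var(X) = E[X²] − (E[X])² = 153.41 − 104.776 = 48.6346.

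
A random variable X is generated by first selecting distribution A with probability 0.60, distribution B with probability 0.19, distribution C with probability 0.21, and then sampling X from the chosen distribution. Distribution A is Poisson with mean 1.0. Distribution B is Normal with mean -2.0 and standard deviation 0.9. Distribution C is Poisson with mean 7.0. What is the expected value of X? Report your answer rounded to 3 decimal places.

Component means — A: 1; B: -2; C: 7.
E[X] = 0.6·1 + 0.19·-2 + 0.21·7 = 1.69.

1.690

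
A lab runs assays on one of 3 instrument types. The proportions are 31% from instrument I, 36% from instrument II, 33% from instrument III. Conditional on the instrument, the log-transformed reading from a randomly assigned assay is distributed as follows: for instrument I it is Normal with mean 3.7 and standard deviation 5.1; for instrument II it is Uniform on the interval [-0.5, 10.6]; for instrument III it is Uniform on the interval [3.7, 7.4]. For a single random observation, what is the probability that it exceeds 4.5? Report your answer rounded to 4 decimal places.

0.5922

Conditional on each instrument, P(X > 4.5): I: 0.437677; II: 0.54955; III: 0.783784.
By total probability, P(X > 4.5) = 0.31·0.437677 + 0.36·0.54955 + 0.33·0.783784 = 0.592166.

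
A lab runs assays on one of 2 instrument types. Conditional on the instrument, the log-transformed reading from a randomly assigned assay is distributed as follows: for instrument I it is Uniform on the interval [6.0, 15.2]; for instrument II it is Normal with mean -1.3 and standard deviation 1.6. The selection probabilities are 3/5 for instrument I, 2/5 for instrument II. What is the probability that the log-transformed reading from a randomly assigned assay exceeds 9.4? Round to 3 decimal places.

0.378

Conditional on each instrument, P(X > 9.4): I: 0.630435; II: 1.13507e-11.
By total probability, P(X > 9.4) = 0.6·0.630435 + 0.4·1.13507e-11 = 0.378261.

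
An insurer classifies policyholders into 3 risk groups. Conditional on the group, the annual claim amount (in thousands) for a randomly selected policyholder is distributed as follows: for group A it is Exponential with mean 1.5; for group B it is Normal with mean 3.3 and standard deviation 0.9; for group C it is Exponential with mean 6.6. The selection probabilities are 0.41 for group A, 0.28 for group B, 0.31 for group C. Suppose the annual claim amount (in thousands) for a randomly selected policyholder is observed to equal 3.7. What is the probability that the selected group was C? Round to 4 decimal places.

0.1651

Likelihoods f(3.7 | ·): A: 0.0565782; B: 0.401582; C: 0.0864944.
Posterior ∝ prior × likelihood. Numerator for C: 0.31·0.0864944 = 0.0268133.
Normalizing constant: 0.41·0.0565782 + 0.28·0.401582 + 0.31·0.0864944 = 0.162453.
P(C | observation) = 0.0268133 / 0.162453 = 0.165052.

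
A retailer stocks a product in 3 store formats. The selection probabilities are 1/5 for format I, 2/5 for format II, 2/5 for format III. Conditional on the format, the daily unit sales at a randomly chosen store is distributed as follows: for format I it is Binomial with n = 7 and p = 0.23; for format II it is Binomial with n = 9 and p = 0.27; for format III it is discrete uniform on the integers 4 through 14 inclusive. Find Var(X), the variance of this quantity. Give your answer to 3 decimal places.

16.287

Per component, I: μ=1.61, E[X²]=3.8318; II: μ=2.43, E[X²]=7.6788; III: μ=9, E[X²]=91.
E[X] = 0.2·1.61 + 0.4·2.43 + 0.4·9 = 4.894.
E[X²] = 0.2·3.8318 + 0.4·7.6788 + 0.4·91 = 40.2379.
Var(X) = E[X²] − (E[X])² = 40.2379 − 23.9512 = 16.2866.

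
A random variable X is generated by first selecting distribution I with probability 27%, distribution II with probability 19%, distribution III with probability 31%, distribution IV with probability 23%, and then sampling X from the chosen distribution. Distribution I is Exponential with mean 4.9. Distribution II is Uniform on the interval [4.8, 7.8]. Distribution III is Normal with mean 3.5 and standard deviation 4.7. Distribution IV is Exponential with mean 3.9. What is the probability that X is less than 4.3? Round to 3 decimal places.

0.487

Conditional on each component, P(X < 4.3): I: 0.5842; II: 0; III: 0.567579; IV: 0.667981.
By total probability, P(X < 4.3) = 0.27·0.5842 + 0.19·0 + 0.31·0.567579 + 0.23·0.667981 = 0.487319.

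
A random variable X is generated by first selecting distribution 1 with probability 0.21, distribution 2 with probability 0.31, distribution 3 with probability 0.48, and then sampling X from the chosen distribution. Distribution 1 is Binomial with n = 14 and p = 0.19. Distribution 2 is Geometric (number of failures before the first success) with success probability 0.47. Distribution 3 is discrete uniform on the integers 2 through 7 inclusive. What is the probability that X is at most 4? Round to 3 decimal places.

Conditional on each component, P(X ≤ 4): 1: 0.890704; 2: 0.95818; 3: 0.5.
By total probability, P(X ≤ 4) = 0.21·0.890704 + 0.31·0.95818 + 0.48·0.5 = 0.724084.

0.724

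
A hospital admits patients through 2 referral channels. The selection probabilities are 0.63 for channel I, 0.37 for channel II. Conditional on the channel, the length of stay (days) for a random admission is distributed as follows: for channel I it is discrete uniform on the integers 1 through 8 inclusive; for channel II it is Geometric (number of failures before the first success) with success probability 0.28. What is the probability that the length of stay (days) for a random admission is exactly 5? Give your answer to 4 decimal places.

0.0988

Conditional on each channel, P(X = 5): I: 0.125; II: 0.0541777.
By total probability, P(X = 5) = 0.63·0.125 + 0.37·0.0541777 = 0.0987957.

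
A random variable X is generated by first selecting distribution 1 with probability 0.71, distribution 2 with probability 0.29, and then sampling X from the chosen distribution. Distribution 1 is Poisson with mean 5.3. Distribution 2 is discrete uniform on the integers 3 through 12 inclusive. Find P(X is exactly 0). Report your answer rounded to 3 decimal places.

0.004

Conditional on each component, P(X = 0): 1: 0.00499159; 2: 0.
By total probability, P(X = 0) = 0.71·0.00499159 + 0.29·0 = 0.00354403.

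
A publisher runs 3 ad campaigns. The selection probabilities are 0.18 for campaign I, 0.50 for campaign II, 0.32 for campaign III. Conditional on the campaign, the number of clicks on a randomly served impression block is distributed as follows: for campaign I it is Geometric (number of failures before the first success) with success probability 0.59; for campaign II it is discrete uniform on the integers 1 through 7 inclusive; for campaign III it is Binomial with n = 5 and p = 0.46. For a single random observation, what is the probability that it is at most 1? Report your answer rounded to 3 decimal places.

Conditional on each campaign, P(X ≤ 1): I: 0.8319; II: 0.142857; III: 0.241487.
By total probability, P(X ≤ 1) = 0.18·0.8319 + 0.5·0.142857 + 0.32·0.241487 = 0.298446.

0.298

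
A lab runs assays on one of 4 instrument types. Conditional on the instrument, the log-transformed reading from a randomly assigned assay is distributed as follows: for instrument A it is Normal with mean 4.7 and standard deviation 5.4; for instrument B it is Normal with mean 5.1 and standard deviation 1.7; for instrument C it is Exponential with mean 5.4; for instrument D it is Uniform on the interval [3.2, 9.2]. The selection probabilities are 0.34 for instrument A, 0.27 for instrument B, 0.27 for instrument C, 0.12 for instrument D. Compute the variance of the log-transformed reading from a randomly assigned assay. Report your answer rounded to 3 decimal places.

19.146

Per component, A: μ=4.7, E[X²]=51.25; B: μ=5.1, E[X²]=28.9; C: μ=5.4, E[X²]=58.32; D: μ=6.2, E[X²]=41.44.
E[X] = 0.34·4.7 + 0.27·5.1 + 0.27·5.4 + 0.12·6.2 = 5.177.
E[X²] = 0.34·51.25 + 0.27·28.9 + 0.27·58.32 + 0.12·41.44 = 45.9472.
Var(X) = E[X²] − (E[X])² = 45.9472 − 26.8013 = 19.1459.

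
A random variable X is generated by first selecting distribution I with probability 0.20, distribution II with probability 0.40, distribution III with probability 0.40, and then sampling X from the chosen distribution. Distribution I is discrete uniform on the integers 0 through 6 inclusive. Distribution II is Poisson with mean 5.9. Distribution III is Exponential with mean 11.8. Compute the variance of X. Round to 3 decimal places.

Per component, I: μ=3, E[X²]=13; II: μ=5.9, E[X²]=40.71; III: μ=11.8, E[X²]=278.48.
E[X] = 0.2·3 + 0.4·5.9 + 0.4·11.8 = 7.68.
E[X²] = 0.2·13 + 0.4·40.71 + 0.4·278.48 = 130.276.
Var(X) = E[X²] − (E[X])² = 130.276 − 58.9824 = 71.2936.

71.294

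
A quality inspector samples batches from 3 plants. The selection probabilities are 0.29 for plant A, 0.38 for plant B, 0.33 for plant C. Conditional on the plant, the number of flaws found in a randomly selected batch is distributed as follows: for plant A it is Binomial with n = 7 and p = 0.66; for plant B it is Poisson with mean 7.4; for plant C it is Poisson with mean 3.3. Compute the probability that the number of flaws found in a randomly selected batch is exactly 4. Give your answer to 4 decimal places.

Conditional on each plant, P(X = 4): A: 0.261024; B: 0.0763724; C: 0.182252.
By total probability, P(X = 4) = 0.29·0.261024 + 0.38·0.0763724 + 0.33·0.182252 = 0.164862.

0.1649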